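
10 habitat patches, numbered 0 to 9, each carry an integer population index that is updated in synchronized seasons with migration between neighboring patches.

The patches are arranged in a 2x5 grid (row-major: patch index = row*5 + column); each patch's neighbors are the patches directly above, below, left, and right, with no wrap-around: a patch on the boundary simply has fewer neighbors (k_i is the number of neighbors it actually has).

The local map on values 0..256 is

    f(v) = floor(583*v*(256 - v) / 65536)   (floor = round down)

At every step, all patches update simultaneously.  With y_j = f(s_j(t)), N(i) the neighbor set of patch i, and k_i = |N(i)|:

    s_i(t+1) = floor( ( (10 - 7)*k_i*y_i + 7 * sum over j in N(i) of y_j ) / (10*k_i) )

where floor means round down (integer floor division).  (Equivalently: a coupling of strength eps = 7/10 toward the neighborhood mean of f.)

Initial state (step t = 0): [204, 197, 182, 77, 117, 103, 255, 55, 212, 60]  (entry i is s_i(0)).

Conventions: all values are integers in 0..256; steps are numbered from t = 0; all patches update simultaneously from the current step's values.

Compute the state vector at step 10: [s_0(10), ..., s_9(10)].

Answer: [143, 143, 143, 143, 143, 143, 143, 143, 143, 143]

Derivation:
t=0: [204, 197, 182, 77, 117, 103, 255, 55, 212, 60]
t=1: [113, 81, 111, 117, 122, 75, 80, 76, 100, 110]
t=2: [129, 133, 134, 142, 143, 129, 123, 131, 136, 141]
t=3: [145, 145, 144, 144, 143, 145, 145, 145, 144, 144]
t=4: [143, 143, 143, 143, 143, 143, 143, 143, 143, 143]
t=5: [143, 143, 143, 143, 143, 143, 143, 143, 143, 143]
t=6: [143, 143, 143, 143, 143, 143, 143, 143, 143, 143]
t=7: [143, 143, 143, 143, 143, 143, 143, 143, 143, 143]
t=8: [143, 143, 143, 143, 143, 143, 143, 143, 143, 143]
t=9: [143, 143, 143, 143, 143, 143, 143, 143, 143, 143]
t=10: [143, 143, 143, 143, 143, 143, 143, 143, 143, 143]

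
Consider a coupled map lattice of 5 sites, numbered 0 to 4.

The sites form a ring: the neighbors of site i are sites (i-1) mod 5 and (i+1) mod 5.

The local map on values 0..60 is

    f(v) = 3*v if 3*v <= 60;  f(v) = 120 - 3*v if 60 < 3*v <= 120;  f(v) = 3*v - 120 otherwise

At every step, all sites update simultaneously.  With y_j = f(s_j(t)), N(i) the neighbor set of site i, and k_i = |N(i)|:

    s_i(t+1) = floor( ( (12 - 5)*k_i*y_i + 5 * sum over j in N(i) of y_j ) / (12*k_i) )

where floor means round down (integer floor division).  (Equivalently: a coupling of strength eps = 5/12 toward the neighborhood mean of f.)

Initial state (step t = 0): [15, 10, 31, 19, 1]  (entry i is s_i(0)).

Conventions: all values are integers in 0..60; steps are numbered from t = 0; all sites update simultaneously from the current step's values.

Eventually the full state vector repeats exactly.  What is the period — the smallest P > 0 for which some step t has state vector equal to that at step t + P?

Simulating step by step:
t=0: [15, 10, 31, 19, 1]
t=1: [33, 32, 33, 39, 23]
t=2: [27, 22, 17, 16, 34]
t=3: [37, 50, 51, 42, 28]
t=4: [19, 26, 26, 17, 24]
t=5: [52, 45, 43, 48, 50]
t=6: [30, 18, 13, 22, 30]
t=7: [35, 45, 45, 45, 35]
t=8: [15, 15, 15, 15, 15]
t=9: [45, 45, 45, 45, 45]
t=10: [15, 15, 15, 15, 15]

Answer: 2
Key observation: The state at step 8, [15, 15, 15, 15, 15], reappears at step 10 — and no state repeats earlier — so the cycle the system enters has period 2.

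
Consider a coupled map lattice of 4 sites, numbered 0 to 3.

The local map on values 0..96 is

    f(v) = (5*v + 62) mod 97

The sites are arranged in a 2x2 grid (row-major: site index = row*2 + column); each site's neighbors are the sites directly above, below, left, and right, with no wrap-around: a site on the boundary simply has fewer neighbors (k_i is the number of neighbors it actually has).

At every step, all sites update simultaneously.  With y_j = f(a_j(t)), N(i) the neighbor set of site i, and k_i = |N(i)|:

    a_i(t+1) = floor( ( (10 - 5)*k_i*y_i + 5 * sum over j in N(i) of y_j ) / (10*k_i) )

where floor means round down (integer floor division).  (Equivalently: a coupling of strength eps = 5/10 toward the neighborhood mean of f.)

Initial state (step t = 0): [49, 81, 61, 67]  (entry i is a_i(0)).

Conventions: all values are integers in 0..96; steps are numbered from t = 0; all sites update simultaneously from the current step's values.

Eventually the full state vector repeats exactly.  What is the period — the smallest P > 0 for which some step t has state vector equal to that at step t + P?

Simulating step by step:
t=0: [49, 81, 61, 67]
t=1: [46, 45, 44, 43]
t=2: [45, 67, 65, 86]
t=3: [72, 29, 73, 29]
t=4: [30, 18, 31, 19]
t=5: [28, 47, 31, 49]
t=6: [11, 9, 17, 15]
t=7: [25, 20, 40, 35]
t=8: [78, 65, 67, 54]
t=9: [58, 74, 30, 46]
t=10: [46, 37, 24, 16]
t=11: [35, 38, 54, 57]
t=12: [46, 53, 45, 52]
t=13: [32, 26, 54, 47]
t=14: [48, 56, 29, 37]
t=15: [21, 41, 22, 42]
t=16: [72, 73, 74, 76]
t=17: [37, 41, 44, 47]
t=18: [66, 51, 58, 43]
t=19: [23, 34, 52, 63]
t=20: [57, 60, 57, 60]
t=21: [59, 67, 59, 67]
t=22: [51, 23, 51, 23]
t=23: [39, 66, 39, 66]
t=24: [48, 18, 48, 18]
t=25: [22, 44, 22, 44]
t=26: [78, 84, 78, 84]
t=27: [71, 86, 71, 86]
t=28: [23, 12, 23, 12]
t=29: [66, 38, 66, 38]
t=30: [17, 44, 17, 44]
t=31: [59, 78, 59, 78]
t=32: [65, 64, 65, 64]
t=33: [94, 92, 94, 92]
t=34: [44, 39, 44, 39]
t=35: [81, 69, 81, 69]
t=36: [64, 34, 64, 34]
t=37: [77, 51, 77, 51]
t=38: [50, 34, 50, 34]
t=39: [25, 33, 25, 33]
t=40: [75, 47, 75, 47]
t=41: [38, 16, 38, 16]
t=42: [54, 48, 54, 48]
t=43: [33, 18, 33, 18]
t=44: [38, 49, 38, 49]
t=45: [47, 26, 47, 26]
t=46: [28, 72, 28, 72]
t=47: [14, 27, 14, 27]
t=48: [27, 11, 27, 11]
t=49: [7, 15, 7, 15]
t=50: [10, 30, 10, 30]
t=51: [15, 17, 15, 17]
t=52: [42, 47, 42, 47]
t=53: [60, 24, 60, 24]
t=54: [74, 81, 74, 81]
t=55: [52, 70, 52, 70]
t=56: [29, 25, 29, 25]
t=57: [32, 70, 32, 70]
t=58: [27, 25, 27, 25]
t=59: [24, 68, 24, 68]
t=60: [67, 31, 67, 31]
t=61: [12, 19, 12, 19]
t=62: [33, 51, 33, 51]
t=63: [31, 27, 31, 27]
t=64: [18, 8, 18, 8]
t=65: [42, 17, 42, 17]
t=66: [71, 57, 71, 57]
t=67: [35, 49, 35, 49]
t=68: [36, 22, 36, 22]
t=69: [54, 68, 54, 68]
t=70: [34, 20, 34, 20]
t=71: [44, 58, 44, 58]
t=72: [81, 67, 81, 67]
t=73: [61, 26, 61, 26]
t=74: [80, 90, 80, 90]
t=75: [62, 38, 62, 38]
t=76: [75, 63, 75, 63]
t=77: [58, 76, 58, 76]
t=78: [59, 55, 59, 55]
t=79: [61, 51, 61, 51]
t=80: [63, 38, 63, 38]
t=81: [79, 65, 79, 65]
t=82: [75, 89, 75, 89]
t=83: [42, 28, 42, 28]
t=84: [60, 25, 60, 25]
t=85: [75, 85, 75, 85]
t=86: [37, 13, 37, 13]
t=87: [47, 35, 47, 35]
t=88: [15, 33, 15, 33]
t=89: [38, 34, 38, 34]
t=90: [53, 43, 53, 43]
t=91: [47, 71, 47, 71]
t=92: [11, 23, 11, 23]
t=93: [35, 65, 35, 65]
t=94: [56, 82, 56, 82]
t=95: [59, 75, 59, 75]
t=96: [61, 53, 61, 53]
t=97: [66, 46, 66, 46]
t=98: [3, 1, 3, 1]
t=99: [74, 69, 74, 69]
t=100: [37, 25, 37, 25]
t=101: [62, 80, 62, 80]
t=102: [79, 75, 79, 75]
t=103: [64, 54, 64, 54]
t=104: [78, 53, 78, 53]
t=105: [57, 43, 57, 43]
t=106: [62, 76, 62, 76]
t=107: [74, 60, 74, 60]
t=108: [50, 64, 50, 64]
t=109: [38, 73, 38, 73]
t=110: [53, 43, 53, 43]

Answer: 20
Key observation: The state at step 90, [53, 43, 53, 43], reappears at step 110 — and no state repeats earlier — so the cycle the system enters has period 20.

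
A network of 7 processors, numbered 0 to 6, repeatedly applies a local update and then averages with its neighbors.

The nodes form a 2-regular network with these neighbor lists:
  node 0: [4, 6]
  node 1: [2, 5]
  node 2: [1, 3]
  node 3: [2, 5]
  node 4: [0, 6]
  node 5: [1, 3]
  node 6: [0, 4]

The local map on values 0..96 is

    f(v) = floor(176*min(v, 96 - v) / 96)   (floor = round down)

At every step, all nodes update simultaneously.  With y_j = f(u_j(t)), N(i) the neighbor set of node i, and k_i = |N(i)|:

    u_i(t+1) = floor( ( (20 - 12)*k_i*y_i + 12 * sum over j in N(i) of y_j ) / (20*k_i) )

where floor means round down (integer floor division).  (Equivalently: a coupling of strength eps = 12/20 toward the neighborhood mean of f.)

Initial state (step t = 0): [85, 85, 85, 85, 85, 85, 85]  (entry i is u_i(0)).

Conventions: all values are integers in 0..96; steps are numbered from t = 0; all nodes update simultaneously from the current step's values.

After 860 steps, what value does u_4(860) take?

Simulating step by step:
t=0: [85, 85, 85, 85, 85, 85, 85]
t=1: [20, 20, 20, 20, 20, 20, 20]
t=2: [36, 36, 36, 36, 36, 36, 36]
t=3: [66, 66, 66, 66, 66, 66, 66]
t=4: [55, 55, 55, 55, 55, 55, 55]
t=5: [75, 75, 75, 75, 75, 75, 75]
t=6: [38, 38, 38, 38, 38, 38, 38]
t=7: [69, 69, 69, 69, 69, 69, 69]
t=8: [49, 49, 49, 49, 49, 49, 49]
t=9: [86, 86, 86, 86, 86, 86, 86]
t=10: [18, 18, 18, 18, 18, 18, 18]
t=11: [33, 33, 33, 33, 33, 33, 33]
t=12: [60, 60, 60, 60, 60, 60, 60]
t=13: [66, 66, 66, 66, 66, 66, 66]

Answer: u_4(860) = 18
Key observation: The state at step 3, [66, 66, 66, 66, 66, 66, 66], reappears at step 13: the system is in a cycle of period 10 from step 3 on.  Therefore the state at step 860 equals the state at step 3 + ((860 - 3) mod 10) = 10, which is [18, 18, 18, 18, 18, 18, 18].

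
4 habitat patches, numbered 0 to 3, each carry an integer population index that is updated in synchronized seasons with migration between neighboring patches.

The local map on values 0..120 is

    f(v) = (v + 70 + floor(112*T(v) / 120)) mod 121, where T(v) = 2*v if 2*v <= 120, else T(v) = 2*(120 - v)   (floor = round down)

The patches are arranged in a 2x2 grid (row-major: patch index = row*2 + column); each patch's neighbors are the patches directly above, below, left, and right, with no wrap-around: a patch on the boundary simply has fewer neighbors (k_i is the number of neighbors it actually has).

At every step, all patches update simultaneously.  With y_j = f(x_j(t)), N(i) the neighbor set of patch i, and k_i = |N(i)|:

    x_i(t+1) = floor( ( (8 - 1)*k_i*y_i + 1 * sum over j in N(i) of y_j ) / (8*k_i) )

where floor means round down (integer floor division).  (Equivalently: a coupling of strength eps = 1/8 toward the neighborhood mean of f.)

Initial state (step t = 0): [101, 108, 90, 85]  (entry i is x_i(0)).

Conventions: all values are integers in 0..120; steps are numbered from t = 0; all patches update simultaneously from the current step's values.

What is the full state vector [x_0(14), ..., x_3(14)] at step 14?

Answer: [94, 94, 94, 94]

Derivation:
t=0: [101, 108, 90, 85]
t=1: [85, 80, 94, 97]
t=2: [98, 101, 91, 89]
t=3: [88, 85, 93, 94]
t=4: [95, 98, 92, 91]
t=5: [90, 88, 92, 93]
t=6: [94, 95, 93, 92]
t=7: [91, 90, 92, 92]
t=8: [94, 94, 93, 93]
t=9: [91, 91, 91, 91]
t=10: [94, 94, 94, 94]
t=11: [91, 91, 91, 91]
t=12: [94, 94, 94, 94]
t=13: [91, 91, 91, 91]
t=14: [94, 94, 94, 94]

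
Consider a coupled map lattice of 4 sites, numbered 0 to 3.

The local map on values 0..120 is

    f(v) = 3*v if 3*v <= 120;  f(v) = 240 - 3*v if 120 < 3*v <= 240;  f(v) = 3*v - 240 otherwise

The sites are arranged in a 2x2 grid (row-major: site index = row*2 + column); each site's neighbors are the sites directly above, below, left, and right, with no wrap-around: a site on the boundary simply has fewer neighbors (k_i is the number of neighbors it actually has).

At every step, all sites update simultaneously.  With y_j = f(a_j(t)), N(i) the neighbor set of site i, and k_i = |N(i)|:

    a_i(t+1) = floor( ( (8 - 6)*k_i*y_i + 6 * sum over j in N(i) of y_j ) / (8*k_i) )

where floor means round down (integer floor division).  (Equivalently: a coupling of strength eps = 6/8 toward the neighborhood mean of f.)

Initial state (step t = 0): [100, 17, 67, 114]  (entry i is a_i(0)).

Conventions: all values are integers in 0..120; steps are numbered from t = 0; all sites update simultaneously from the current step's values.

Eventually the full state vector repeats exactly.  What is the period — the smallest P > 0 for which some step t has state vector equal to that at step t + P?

Answer: 4
Key observation: The state at step 13, [69, 69, 69, 69], reappears at step 17 — and no state repeats earlier — so the cycle the system enters has period 4.

Derivation:
t=0: [100, 17, 67, 114]
t=1: [48, 73, 70, 59]
t=2: [43, 64, 67, 34]
t=3: [60, 91, 89, 58]
t=4: [37, 55, 54, 39]
t=5: [85, 104, 105, 86]
t=6: [58, 30, 31, 59]
t=7: [85, 70, 71, 84]
t=8: [25, 17, 16, 24]
t=9: [55, 67, 67, 55]
t=10: [48, 66, 66, 48]
t=11: [55, 82, 82, 55]
t=12: [23, 57, 57, 23]
t=13: [69, 69, 69, 69]
t=14: [33, 33, 33, 33]
t=15: [99, 99, 99, 99]
t=16: [57, 57, 57, 57]
t=17: [69, 69, 69, 69]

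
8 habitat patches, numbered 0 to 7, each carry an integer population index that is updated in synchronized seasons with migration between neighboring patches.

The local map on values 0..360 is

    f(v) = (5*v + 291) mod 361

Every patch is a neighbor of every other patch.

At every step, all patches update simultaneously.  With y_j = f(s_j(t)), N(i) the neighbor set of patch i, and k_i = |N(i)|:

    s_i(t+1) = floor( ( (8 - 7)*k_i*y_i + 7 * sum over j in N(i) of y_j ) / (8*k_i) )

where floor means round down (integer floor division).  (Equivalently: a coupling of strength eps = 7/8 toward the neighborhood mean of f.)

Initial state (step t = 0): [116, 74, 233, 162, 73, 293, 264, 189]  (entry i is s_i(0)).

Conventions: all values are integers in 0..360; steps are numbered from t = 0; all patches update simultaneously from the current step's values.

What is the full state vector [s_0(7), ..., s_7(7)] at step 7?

Simulating step by step:
t=0: [116, 74, 233, 162, 73, 293, 264, 189]
t=1: [175, 175, 175, 175, 175, 175, 175, 175]
t=2: [83, 83, 83, 83, 83, 83, 83, 83]
t=3: [345, 345, 345, 345, 345, 345, 345, 345]
t=4: [211, 211, 211, 211, 211, 211, 211, 211]
t=5: [263, 263, 263, 263, 263, 263, 263, 263]
t=6: [162, 162, 162, 162, 162, 162, 162, 162]
t=7: [18, 18, 18, 18, 18, 18, 18, 18]

Answer: [18, 18, 18, 18, 18, 18, 18, 18]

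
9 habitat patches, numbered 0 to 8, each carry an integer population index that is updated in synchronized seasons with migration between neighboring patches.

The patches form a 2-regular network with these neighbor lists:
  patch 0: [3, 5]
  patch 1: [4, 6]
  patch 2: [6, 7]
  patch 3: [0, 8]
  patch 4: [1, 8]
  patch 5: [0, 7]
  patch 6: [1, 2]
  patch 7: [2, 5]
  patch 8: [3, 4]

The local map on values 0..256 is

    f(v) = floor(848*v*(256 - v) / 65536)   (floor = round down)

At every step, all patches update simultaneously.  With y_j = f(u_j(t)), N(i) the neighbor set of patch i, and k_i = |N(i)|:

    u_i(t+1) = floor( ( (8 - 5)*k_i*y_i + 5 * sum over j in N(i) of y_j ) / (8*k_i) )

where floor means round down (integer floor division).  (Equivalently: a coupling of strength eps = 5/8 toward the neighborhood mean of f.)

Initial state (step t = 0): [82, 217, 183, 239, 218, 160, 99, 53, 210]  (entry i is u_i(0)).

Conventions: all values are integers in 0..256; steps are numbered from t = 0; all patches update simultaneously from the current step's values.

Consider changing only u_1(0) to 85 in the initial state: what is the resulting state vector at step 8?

Simulating step by step:
t=0: [82, 85, 183, 239, 218, 160, 99, 53, 210]
t=1: [147, 166, 170, 115, 137, 175, 187, 167, 96]
t=2: [200, 189, 182, 204, 200, 193, 181, 188, 205]
t=3: [145, 160, 171, 138, 147, 155, 170, 165, 138]
t=4: [206, 198, 190, 209, 205, 201, 191, 194, 209]
t=5: [134, 147, 159, 128, 136, 143, 156, 153, 129]
t=6: [210, 206, 200, 211, 209, 207, 202, 203, 211]
t=7: [125, 133, 141, 122, 127, 131, 139, 138, 123]
t=8: [211, 210, 209, 211, 211, 210, 210, 210, 211]

Answer: [211, 210, 209, 211, 211, 210, 210, 210, 211]
Key observation: This trace re-runs the system from the modified initial state.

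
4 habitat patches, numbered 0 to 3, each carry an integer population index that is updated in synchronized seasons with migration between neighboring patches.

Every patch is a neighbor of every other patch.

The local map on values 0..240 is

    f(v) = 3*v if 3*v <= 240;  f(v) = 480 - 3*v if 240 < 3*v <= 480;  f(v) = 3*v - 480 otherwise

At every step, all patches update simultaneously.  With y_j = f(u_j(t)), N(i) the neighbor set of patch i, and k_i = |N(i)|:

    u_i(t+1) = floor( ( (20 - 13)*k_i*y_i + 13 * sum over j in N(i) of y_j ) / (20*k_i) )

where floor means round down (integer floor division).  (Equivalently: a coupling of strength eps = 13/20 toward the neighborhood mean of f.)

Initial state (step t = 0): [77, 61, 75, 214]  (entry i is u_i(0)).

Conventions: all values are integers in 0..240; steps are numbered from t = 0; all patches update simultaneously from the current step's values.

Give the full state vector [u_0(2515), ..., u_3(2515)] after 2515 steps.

Answer: [177, 177, 177, 177]
Key observation: The state at step 5, [153, 153, 153, 153], reappears at step 13: the system is in a cycle of period 8 from step 5 on.  Therefore the state at step 2515 equals the state at step 5 + ((2515 - 5) mod 8) = 11, which is [177, 177, 177, 177].

Derivation:
t=0: [77, 61, 75, 214]
t=1: [204, 197, 203, 195]
t=2: [120, 118, 120, 117]
t=3: [123, 124, 123, 124]
t=4: [109, 109, 109, 109]
t=5: [153, 153, 153, 153]
t=6: [21, 21, 21, 21]
t=7: [63, 63, 63, 63]
t=8: [189, 189, 189, 189]
t=9: [87, 87, 87, 87]
t=10: [219, 219, 219, 219]
t=11: [177, 177, 177, 177]
t=12: [51, 51, 51, 51]
t=13: [153, 153, 153, 153]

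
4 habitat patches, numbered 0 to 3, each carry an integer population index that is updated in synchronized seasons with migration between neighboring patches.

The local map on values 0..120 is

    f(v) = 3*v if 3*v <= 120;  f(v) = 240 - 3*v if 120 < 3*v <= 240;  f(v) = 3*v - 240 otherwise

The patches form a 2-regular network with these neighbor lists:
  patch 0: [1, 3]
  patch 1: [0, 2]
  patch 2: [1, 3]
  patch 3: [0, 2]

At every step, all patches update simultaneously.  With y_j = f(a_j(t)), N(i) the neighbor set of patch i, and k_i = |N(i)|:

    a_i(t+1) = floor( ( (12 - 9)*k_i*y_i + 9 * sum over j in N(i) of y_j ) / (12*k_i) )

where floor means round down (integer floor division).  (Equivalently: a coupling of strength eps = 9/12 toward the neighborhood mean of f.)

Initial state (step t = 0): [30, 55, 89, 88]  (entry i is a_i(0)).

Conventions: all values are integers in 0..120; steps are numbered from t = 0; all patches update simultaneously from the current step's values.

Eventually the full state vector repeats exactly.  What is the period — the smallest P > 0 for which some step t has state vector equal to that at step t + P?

Answer: 17
Key observation: The state at step 40, [90, 108, 90, 108], reappears at step 57 — and no state repeats earlier — so the cycle the system enters has period 17.

Derivation:
t=0: [30, 55, 89, 88]
t=1: [59, 62, 43, 49]
t=2: [70, 78, 82, 88]
t=3: [18, 15, 12, 19]
t=4: [51, 45, 47, 48]
t=5: [97, 96, 100, 93]
t=6: [45, 53, 47, 51]
t=7: [89, 96, 87, 98]
t=8: [45, 30, 43, 31]
t=9: [94, 103, 96, 104]
t=10: [63, 51, 64, 51]
t=11: [78, 58, 77, 58]
t=12: [51, 22, 51, 22]
t=13: [71, 81, 71, 81]
t=14: [9, 21, 9, 21]
t=15: [54, 36, 54, 36]
t=16: [100, 85, 100, 85]
t=17: [26, 48, 26, 48]
t=18: [91, 82, 91, 82]
t=19: [12, 26, 12, 26]
t=20: [67, 46, 67, 46]
t=21: [86, 54, 86, 54]
t=22: [63, 33, 63, 33]
t=23: [87, 63, 87, 63]
t=24: [43, 28, 43, 28]
t=25: [90, 104, 90, 104]
t=26: [61, 40, 61, 40]
t=27: [104, 72, 104, 72]
t=28: [36, 60, 36, 60]
t=29: [72, 96, 72, 96]
t=30: [42, 30, 42, 30]
t=31: [96, 108, 96, 108]
t=32: [75, 57, 75, 57]
t=33: [55, 28, 55, 28]
t=34: [81, 77, 81, 77]
t=35: [7, 4, 7, 4]
t=36: [14, 18, 14, 18]
t=37: [51, 45, 51, 45]
t=38: [100, 91, 100, 91]
t=39: [39, 53, 39, 53]
t=40: [90, 108, 90, 108]
t=41: [70, 43, 70, 43]
t=42: [90, 50, 90, 50]
t=43: [75, 45, 75, 45]
t=44: [82, 37, 82, 37]
t=45: [84, 32, 84, 32]
t=46: [75, 33, 75, 33]
t=47: [78, 36, 78, 36]
t=48: [82, 31, 82, 31]
t=49: [71, 27, 71, 27]
t=50: [67, 40, 67, 40]
t=51: [99, 59, 99, 59]
t=52: [61, 58, 61, 58]
t=53: [63, 59, 63, 59]
t=54: [60, 54, 60, 54]
t=55: [73, 64, 73, 64]
t=56: [41, 27, 41, 27]
t=57: [90, 108, 90, 108]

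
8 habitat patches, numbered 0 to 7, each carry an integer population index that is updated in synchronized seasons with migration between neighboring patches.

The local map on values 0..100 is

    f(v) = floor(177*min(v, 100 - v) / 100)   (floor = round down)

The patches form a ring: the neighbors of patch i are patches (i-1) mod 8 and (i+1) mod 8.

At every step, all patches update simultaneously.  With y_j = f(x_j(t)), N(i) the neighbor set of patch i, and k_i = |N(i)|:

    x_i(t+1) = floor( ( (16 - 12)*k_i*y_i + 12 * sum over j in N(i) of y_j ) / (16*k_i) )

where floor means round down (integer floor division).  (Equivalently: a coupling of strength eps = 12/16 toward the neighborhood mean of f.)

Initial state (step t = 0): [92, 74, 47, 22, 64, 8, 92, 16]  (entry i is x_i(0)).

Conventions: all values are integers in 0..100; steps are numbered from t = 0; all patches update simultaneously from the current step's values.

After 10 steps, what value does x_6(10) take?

Answer: x_6(10) = 46

Derivation:
t=0: [92, 74, 47, 22, 64, 8, 92, 16]
t=1: [31, 47, 52, 64, 35, 32, 19, 17]
t=2: [55, 72, 75, 70, 59, 49, 40, 40]
t=3: [64, 58, 49, 56, 70, 74, 76, 73]
t=4: [61, 74, 78, 71, 59, 47, 45, 51]
t=5: [66, 51, 45, 54, 68, 77, 83, 77]
t=6: [62, 73, 82, 70, 59, 42, 37, 43]
t=7: [62, 48, 45, 51, 65, 69, 72, 68]
t=8: [69, 75, 83, 74, 67, 54, 53, 57]
t=9: [58, 42, 41, 44, 62, 73, 79, 70]
t=10: [66, 73, 74, 71, 63, 50, 46, 54]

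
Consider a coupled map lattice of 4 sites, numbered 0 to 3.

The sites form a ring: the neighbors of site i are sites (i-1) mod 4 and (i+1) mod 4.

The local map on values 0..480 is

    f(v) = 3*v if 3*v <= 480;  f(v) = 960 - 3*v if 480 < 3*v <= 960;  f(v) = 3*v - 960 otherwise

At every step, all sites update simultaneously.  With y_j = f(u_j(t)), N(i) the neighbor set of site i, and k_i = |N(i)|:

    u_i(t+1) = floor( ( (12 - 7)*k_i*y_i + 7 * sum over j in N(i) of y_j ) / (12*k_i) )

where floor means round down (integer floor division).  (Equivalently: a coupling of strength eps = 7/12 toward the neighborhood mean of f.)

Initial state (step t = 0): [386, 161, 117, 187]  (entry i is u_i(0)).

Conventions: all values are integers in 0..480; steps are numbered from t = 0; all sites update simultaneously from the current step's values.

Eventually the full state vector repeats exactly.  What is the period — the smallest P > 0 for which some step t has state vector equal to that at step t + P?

Answer: 12
Key observation: The state at step 98, [446, 446, 406, 406], reappears at step 110 — and no state repeats earlier — so the cycle the system enters has period 12.

Derivation:
t=0: [386, 161, 117, 187]
t=1: [338, 358, 401, 326]
t=2: [61, 134, 139, 94]
t=3: [275, 342, 373, 292]
t=4: [100, 113, 110, 120]
t=5: [328, 325, 341, 333]
t=6: [25, 31, 42, 41]
t=7: [94, 97, 115, 109]
t=8: [297, 304, 324, 319]
t=9: [43, 43, 19, 24]
t=10: [112, 108, 82, 84]
t=11: [308, 304, 270, 274]
t=12: [69, 74, 116, 111]
t=13: [248, 254, 306, 300]
t=14: [165, 157, 92, 100]
t=15: [418, 412, 339, 341]
t=16: [221, 217, 122, 128]
t=17: [325, 322, 354, 353]
t=18: [36, 36, 73, 75]
t=19: [142, 140, 188, 189]
t=20: [414, 414, 402, 403]
t=21: [272, 271, 257, 257]
t=22: [158, 158, 176, 175]
t=23: [462, 461, 445, 445]
t=24: [410, 409, 389, 389]
t=25: [250, 250, 224, 225]
t=26: [231, 232, 264, 264]
t=27: [237, 236, 196, 196]
t=28: [285, 286, 337, 336]
t=29: [87, 88, 65, 65]
t=30: [242, 243, 215, 214]
t=31: [257, 256, 291, 292]
t=32: [159, 160, 116, 115]
t=33: [439, 440, 385, 384]
t=34: [309, 311, 242, 241]
t=35: [90, 89, 174, 176]
t=36: [316, 317, 386, 386]
t=37: [65, 65, 142, 143]
t=38: [263, 262, 359, 359]
t=39: [156, 156, 133, 132]
t=40: [447, 447, 418, 417]
t=41: [354, 355, 318, 318]
t=42: [74, 75, 34, 34]
t=43: [187, 188, 137, 137]
t=44: [401, 401, 406, 407]
t=45: [248, 247, 254, 254]
t=46: [211, 212, 204, 203]
t=47: [333, 331, 341, 343]
t=48: [46, 43, 56, 58]
t=49: [145, 143, 158, 161]
t=50: [445, 443, 461, 463]
t=51: [389, 386, 409, 411]
t=52: [223, 220, 248, 252]
t=53: [268, 272, 237, 232]
t=54: [184, 178, 222, 228]
t=55: [374, 382, 327, 319]
t=56: [122, 130, 63, 54]
t=57: [313, 324, 239, 229]
t=58: [91, 82, 184, 190]
t=59: [299, 301, 355, 361]
t=60: [78, 72, 96, 100]
t=61: [248, 242, 270, 277]
t=62: [195, 204, 168, 160]
t=63: [397, 387, 431, 442]
t=64: [261, 248, 304, 317]
t=65: [139, 155, 85, 69]
t=66: [369, 389, 302, 282]
t=67: [154, 144, 116, 106]
t=68: [411, 416, 363, 368]
t=69: [239, 237, 179, 177]
t=70: [299, 298, 374, 373]
t=71: [91, 93, 133, 131]
t=72: [309, 312, 362, 359]
t=73: [54, 56, 93, 95]
t=74: [199, 198, 248, 247]
t=75: [321, 321, 260, 260]
t=76: [54, 54, 128, 128]
t=77: [226, 226, 319, 319]
t=78: [200, 200, 84, 84]
t=79: [328, 328, 283, 283]
t=80: [49, 49, 85, 85]
t=81: [178, 178, 223, 223]
t=82: [386, 386, 330, 330]
t=83: [149, 149, 79, 79]
t=84: [385, 385, 298, 298]
t=85: [157, 157, 103, 103]
t=86: [423, 423, 356, 356]
t=87: [250, 250, 166, 166]
t=88: [283, 283, 388, 388]
t=89: [138, 138, 176, 176]
t=90: [419, 419, 426, 426]
t=91: [303, 303, 311, 311]
t=92: [44, 44, 34, 34]
t=93: [123, 123, 110, 110]
t=94: [357, 357, 341, 341]
t=95: [97, 97, 77, 77]
t=96: [273, 273, 248, 248]
t=97: [162, 162, 194, 194]
t=98: [446, 446, 406, 406]
t=99: [343, 343, 293, 293]
t=100: [72, 72, 77, 77]
t=101: [220, 220, 226, 226]
t=102: [294, 294, 287, 287]
t=103: [84, 84, 92, 92]
t=104: [259, 259, 269, 269]
t=105: [174, 174, 161, 161]
t=106: [449, 449, 465, 465]
t=107: [401, 401, 421, 421]
t=108: [260, 260, 285, 285]
t=109: [158, 158, 126, 126]
t=110: [446, 446, 406, 406]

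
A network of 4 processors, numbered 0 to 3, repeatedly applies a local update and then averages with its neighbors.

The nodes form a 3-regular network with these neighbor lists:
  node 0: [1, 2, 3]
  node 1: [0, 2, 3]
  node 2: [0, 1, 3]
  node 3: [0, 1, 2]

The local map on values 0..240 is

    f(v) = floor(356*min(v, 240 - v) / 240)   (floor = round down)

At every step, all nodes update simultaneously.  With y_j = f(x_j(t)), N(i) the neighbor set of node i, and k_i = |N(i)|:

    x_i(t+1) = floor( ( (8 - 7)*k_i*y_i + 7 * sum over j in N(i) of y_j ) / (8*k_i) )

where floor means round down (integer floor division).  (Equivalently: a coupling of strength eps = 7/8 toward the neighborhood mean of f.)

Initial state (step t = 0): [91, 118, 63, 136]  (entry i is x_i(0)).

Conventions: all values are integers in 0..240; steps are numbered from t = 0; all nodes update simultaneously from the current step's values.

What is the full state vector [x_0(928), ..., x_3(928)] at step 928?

Simulating step by step:
t=0: [91, 118, 63, 136]
t=1: [139, 133, 146, 136]
t=2: [150, 148, 151, 149]
t=3: [133, 133, 134, 133]
t=4: [157, 157, 157, 157]
t=5: [123, 123, 123, 123]
t=6: [173, 173, 173, 173]
t=7: [99, 99, 99, 99]
t=8: [146, 146, 146, 146]
t=9: [139, 139, 139, 139]
t=10: [149, 149, 149, 149]
t=11: [134, 134, 134, 134]
t=12: [157, 157, 157, 157]

Answer: [146, 146, 146, 146]
Key observation: The state at step 4, [157, 157, 157, 157], reappears at step 12: the system is in a cycle of period 8 from step 4 on.  Therefore the state at step 928 equals the state at step 4 + ((928 - 4) mod 8) = 8, which is [146, 146, 146, 146].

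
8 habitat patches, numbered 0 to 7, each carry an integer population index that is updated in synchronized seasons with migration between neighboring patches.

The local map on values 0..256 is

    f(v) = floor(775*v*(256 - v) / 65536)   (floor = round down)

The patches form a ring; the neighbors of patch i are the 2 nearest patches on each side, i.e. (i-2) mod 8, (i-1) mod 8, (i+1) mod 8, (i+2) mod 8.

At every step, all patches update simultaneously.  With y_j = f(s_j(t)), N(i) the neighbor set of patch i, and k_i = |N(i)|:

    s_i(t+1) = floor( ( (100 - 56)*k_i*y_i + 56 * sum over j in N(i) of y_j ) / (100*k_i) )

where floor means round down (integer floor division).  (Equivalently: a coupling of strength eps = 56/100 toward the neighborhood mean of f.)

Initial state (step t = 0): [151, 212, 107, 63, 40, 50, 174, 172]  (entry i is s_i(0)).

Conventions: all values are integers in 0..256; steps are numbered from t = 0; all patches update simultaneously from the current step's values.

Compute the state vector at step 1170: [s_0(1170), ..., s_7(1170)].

Answer: [185, 185, 185, 185, 185, 185, 185, 185]
Key observation: The state at step 6, [185, 185, 185, 185, 185, 185, 185, 185], reappears at step 8: the system is in a cycle of period 2 from step 6 on.  Therefore the state at step 1170 equals the state at step 6 + ((1170 - 6) mod 2) = 6, which is [185, 185, 185, 185, 185, 185, 185, 185].

Derivation:
t=0: [151, 212, 107, 63, 40, 50, 174, 172]
t=1: [171, 144, 158, 135, 131, 134, 155, 156]
t=2: [179, 185, 185, 191, 190, 190, 185, 184]
t=3: [158, 154, 153, 149, 149, 149, 154, 155]
t=4: [184, 185, 186, 187, 187, 187, 185, 185]
t=5: [155, 154, 153, 152, 152, 152, 154, 154]
t=6: [185, 185, 185, 185, 185, 185, 185, 185]
t=7: [155, 155, 155, 155, 155, 155, 155, 155]
t=8: [185, 185, 185, 185, 185, 185, 185, 185]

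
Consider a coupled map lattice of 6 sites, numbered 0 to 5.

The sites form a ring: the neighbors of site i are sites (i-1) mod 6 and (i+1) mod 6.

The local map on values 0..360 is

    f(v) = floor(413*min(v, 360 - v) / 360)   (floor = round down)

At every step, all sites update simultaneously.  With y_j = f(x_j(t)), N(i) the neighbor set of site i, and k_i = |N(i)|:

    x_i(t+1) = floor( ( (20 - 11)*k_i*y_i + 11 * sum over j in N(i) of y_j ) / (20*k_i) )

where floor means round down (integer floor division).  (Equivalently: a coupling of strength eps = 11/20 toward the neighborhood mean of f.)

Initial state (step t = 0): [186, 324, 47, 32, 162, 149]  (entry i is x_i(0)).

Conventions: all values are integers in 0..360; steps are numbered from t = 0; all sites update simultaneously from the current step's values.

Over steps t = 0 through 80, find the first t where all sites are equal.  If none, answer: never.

Answer: 8
Key observation: Synchronization is absorbing here: once all sites are equal they stay equal, and step 8 is the first all-equal step.

Derivation:
t=0: [186, 324, 47, 32, 162, 149]  (not all equal)
t=1: [147, 87, 45, 81, 139, 182]  (not all equal)
t=2: [158, 104, 75, 99, 152, 181]  (not all equal)
t=3: [170, 126, 102, 122, 165, 189]  (not all equal)
t=4: [181, 150, 130, 146, 177, 193]  (not all equal)
t=5: [192, 174, 160, 171, 189, 198]  (not all equal)
t=6: [192, 192, 190, 192, 192, 189]  (not all equal)
t=7: [193, 192, 193, 192, 193, 193]  (not all equal)
t=8: [191, 191, 191, 191, 191, 191]  (all equal)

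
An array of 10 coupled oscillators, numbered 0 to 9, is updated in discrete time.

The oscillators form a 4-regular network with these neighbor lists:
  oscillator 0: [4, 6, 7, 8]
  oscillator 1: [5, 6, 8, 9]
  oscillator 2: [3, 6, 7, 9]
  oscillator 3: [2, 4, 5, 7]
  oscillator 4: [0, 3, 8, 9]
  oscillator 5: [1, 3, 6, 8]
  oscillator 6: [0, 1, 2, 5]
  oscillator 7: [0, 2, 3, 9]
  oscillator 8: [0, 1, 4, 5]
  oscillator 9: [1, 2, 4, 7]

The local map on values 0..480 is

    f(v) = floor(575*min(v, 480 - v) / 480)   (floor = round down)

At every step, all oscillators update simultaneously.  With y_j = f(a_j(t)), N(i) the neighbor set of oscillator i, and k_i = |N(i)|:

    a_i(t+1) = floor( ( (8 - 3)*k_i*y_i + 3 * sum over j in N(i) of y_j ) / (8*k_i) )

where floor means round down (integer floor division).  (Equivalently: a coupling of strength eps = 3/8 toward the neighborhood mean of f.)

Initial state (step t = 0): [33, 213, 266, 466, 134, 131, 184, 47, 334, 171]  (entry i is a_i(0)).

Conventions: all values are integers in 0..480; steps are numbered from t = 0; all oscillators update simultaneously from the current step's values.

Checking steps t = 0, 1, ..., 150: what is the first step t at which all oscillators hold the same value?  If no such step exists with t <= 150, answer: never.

Answer: 30
Key observation: Synchronization is absorbing here: once all oscillators are equal they stay equal, and step 30 is the first all-equal step.

Derivation:
t=0: [33, 213, 266, 466, 134, 131, 184, 47, 334, 171]  (not all equal)
t=1: [81, 230, 206, 68, 140, 159, 203, 83, 165, 195]  (not all equal)
t=2: [126, 252, 215, 116, 161, 193, 227, 123, 191, 219]  (not all equal)
t=3: [172, 263, 237, 163, 192, 229, 254, 167, 221, 245]  (not all equal)
t=4: [219, 263, 265, 214, 232, 263, 264, 215, 255, 266]  (not all equal)
t=5: [263, 259, 256, 258, 270, 259, 258, 257, 267, 258]  (not all equal)
t=6: [259, 263, 267, 264, 254, 263, 264, 265, 256, 264]  (not all equal)
t=7: [263, 259, 256, 258, 267, 259, 258, 257, 266, 258]  (not all equal)
t=8: [259, 263, 267, 264, 257, 263, 264, 265, 257, 264]  (not all equal)
t=9: [263, 259, 256, 258, 265, 259, 258, 257, 265, 258]  (not all equal)
t=10: [259, 263, 267, 264, 258, 263, 264, 265, 258, 264]  (not all equal)
t=11: [262, 259, 256, 258, 263, 259, 258, 257, 263, 258]  (not all equal)
t=12: [261, 263, 267, 264, 260, 263, 264, 266, 260, 264]  (not all equal)
t=13: [261, 259, 255, 258, 261, 259, 258, 256, 262, 258]  (not all equal)
t=14: [262, 263, 267, 265, 262, 263, 264, 266, 261, 265]  (not all equal)
t=15: [260, 259, 255, 257, 260, 259, 258, 256, 261, 257]  (not all equal)
t=16: [263, 264, 268, 266, 263, 264, 265, 267, 262, 266]  (not all equal)
t=17: [258, 258, 254, 256, 258, 258, 257, 255, 260, 256]  (not all equal)
t=18: [265, 265, 269, 267, 265, 265, 266, 268, 263, 267]  (not all equal)
t=19: [256, 256, 253, 254, 256, 256, 255, 253, 258, 254]  (not all equal)
t=20: [268, 268, 270, 269, 268, 268, 268, 270, 266, 269]  (not all equal)
t=21: [253, 253, 251, 252, 253, 253, 252, 251, 254, 252]  (not all equal)
t=22: [271, 271, 273, 272, 271, 271, 272, 273, 270, 272]  (not all equal)
t=23: [249, 249, 247, 248, 249, 249, 249, 247, 250, 248]  (not all equal)
t=24: [276, 276, 278, 277, 276, 276, 276, 278, 275, 277]  (not all equal)
t=25: [243, 244, 241, 242, 243, 244, 243, 241, 244, 242]  (not all equal)
t=26: [283, 282, 285, 284, 283, 282, 283, 285, 282, 284]  (not all equal)
t=27: [235, 236, 233, 234, 235, 236, 235, 233, 236, 234]  (not all equal)
t=28: [280, 281, 279, 280, 280, 281, 281, 279, 281, 280]  (not all equal)
t=29: [238, 238, 239, 239, 238, 238, 238, 239, 238, 239]  (not all equal)
t=30: [285, 285, 285, 285, 285, 285, 285, 285, 285, 285]  (all equal)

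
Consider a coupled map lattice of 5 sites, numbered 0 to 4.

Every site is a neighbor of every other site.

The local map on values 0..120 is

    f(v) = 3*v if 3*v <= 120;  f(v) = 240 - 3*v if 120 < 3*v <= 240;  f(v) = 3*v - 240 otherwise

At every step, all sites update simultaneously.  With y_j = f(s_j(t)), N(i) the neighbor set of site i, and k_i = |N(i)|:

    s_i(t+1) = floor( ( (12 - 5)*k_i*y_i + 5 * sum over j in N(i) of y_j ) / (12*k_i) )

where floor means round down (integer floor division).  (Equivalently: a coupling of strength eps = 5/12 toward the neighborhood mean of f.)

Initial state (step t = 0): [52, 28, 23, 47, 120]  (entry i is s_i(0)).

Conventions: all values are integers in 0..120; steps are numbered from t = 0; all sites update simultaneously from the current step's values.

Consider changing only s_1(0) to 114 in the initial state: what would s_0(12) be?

Answer: s_0(12) = 87
Key observation: This trace re-runs the system from the modified initial state.

Derivation:
t=0: [52, 114, 23, 47, 120]
t=1: [89, 98, 82, 96, 106]
t=2: [35, 48, 25, 45, 59]
t=3: [96, 92, 82, 96, 76]
t=4: [38, 32, 18, 38, 21]
t=5: [100, 91, 71, 100, 76]
t=6: [48, 35, 32, 48, 25]
t=7: [94, 99, 94, 94, 84]
t=8: [40, 47, 40, 40, 26]
t=9: [113, 103, 113, 113, 93]
t=10: [89, 75, 89, 89, 60]
t=11: [29, 23, 29, 29, 45]
t=12: [87, 78, 87, 87, 95]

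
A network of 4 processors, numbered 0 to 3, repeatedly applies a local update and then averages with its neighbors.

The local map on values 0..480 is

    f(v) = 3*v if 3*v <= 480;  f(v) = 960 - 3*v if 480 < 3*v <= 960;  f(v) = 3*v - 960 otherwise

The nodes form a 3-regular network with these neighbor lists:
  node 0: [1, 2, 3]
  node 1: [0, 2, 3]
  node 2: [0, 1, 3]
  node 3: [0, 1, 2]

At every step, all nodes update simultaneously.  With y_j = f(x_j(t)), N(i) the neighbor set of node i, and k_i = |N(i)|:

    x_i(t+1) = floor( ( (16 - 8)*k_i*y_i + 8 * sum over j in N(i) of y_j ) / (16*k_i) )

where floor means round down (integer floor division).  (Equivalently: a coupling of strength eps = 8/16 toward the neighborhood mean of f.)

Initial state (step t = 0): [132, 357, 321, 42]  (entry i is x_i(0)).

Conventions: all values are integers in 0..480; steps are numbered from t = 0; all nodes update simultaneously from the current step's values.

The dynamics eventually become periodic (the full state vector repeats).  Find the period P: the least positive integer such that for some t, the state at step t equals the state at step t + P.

Answer: 2
Key observation: The state at step 2, [322, 383, 347, 388], reappears at step 4 — and no state repeats earlier — so the cycle the system enters has period 2.

Derivation:
t=0: [132, 357, 321, 42]
t=1: [238, 143, 107, 148]
t=2: [322, 383, 347, 388]
t=3: [82, 143, 107, 148]
t=4: [322, 383, 347, 388]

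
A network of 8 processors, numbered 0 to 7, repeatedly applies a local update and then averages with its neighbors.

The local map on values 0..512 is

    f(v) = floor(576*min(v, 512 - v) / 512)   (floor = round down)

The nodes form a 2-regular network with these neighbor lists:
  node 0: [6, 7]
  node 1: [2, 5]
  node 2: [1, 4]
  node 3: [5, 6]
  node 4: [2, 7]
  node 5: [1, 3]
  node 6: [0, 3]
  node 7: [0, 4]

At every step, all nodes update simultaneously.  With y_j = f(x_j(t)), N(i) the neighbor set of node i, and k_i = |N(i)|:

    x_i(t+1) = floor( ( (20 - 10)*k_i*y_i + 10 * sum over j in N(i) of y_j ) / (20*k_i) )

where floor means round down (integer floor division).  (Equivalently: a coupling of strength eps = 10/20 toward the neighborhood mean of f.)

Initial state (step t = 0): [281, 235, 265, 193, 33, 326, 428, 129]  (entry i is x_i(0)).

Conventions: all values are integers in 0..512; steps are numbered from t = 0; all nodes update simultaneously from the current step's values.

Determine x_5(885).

Simulating step by step:
t=0: [281, 235, 265, 193, 33, 326, 428, 129]
t=1: [189, 253, 213, 184, 124, 224, 166, 146]
t=2: [193, 264, 225, 213, 170, 248, 197, 169]
t=3: [211, 272, 244, 244, 206, 269, 224, 197]
t=4: [236, 271, 262, 268, 239, 272, 253, 227]
t=5: [267, 273, 275, 275, 268, 271, 276, 260]
t=6: [274, 268, 268, 267, 274, 269, 267, 278]
t=7: [268, 273, 272, 274, 267, 273, 273, 265]
t=8: [273, 268, 270, 267, 274, 267, 269, 275]
t=9: [268, 273, 271, 274, 268, 274, 272, 266]
t=10: [273, 268, 271, 267, 273, 267, 270, 275]
t=11: [268, 273, 271, 274, 268, 274, 271, 267]
t=12: [273, 268, 271, 268, 273, 267, 270, 274]
t=13: [268, 273, 271, 273, 268, 274, 271, 267]
t=14: [273, 268, 271, 268, 273, 267, 271, 274]
t=15: [268, 273, 271, 273, 268, 274, 271, 267]

Answer: x_5(885) = 274
Key observation: The state at step 13, [268, 273, 271, 273, 268, 274, 271, 267], reappears at step 15: the system is in a cycle of period 2 from step 13 on.  Therefore the state at step 885 equals the state at step 13 + ((885 - 13) mod 2) = 13, which is [268, 273, 271, 273, 268, 274, 271, 267].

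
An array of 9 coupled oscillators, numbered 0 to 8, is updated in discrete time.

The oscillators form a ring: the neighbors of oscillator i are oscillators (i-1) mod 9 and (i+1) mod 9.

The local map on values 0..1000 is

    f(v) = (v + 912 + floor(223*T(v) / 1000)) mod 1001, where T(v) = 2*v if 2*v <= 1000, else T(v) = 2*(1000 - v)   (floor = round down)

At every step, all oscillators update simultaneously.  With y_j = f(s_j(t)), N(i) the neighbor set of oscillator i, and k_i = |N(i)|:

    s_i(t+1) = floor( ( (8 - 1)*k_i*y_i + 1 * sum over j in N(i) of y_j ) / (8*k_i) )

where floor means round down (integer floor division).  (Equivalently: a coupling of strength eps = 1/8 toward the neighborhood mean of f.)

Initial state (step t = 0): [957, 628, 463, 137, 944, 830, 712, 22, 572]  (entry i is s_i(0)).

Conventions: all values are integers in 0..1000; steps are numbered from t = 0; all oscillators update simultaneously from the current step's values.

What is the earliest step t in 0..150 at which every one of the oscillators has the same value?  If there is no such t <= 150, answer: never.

Answer: 15
Key observation: Synchronization is absorbing here: once all oscillators are equal they stay equal, and step 15 is the first all-equal step.

Derivation:
t=0: [957, 628, 463, 137, 944, 830, 712, 22, 572]  (not all equal)
t=1: [862, 707, 558, 186, 826, 815, 767, 914, 703]  (not all equal)
t=2: [823, 748, 640, 249, 773, 806, 787, 850, 758]  (not all equal)
t=3: [807, 769, 687, 330, 754, 801, 794, 821, 781]  (not all equal)
t=4: [801, 781, 718, 433, 751, 798, 797, 808, 791]  (not all equal)
t=5: [799, 787, 742, 565, 759, 797, 798, 803, 795]  (not all equal)
t=6: [798, 790, 763, 682, 771, 796, 799, 800, 797]  (not all equal)
t=7: [798, 793, 777, 739, 781, 796, 798, 799, 798]  (not all equal)
t=8: [798, 795, 786, 768, 788, 796, 798, 799, 799]  (not all equal)
t=9: [798, 796, 791, 783, 792, 796, 798, 799, 799]  (not all equal)
t=10: [798, 797, 794, 790, 794, 797, 798, 799, 799]  (not all equal)
t=11: [798, 797, 796, 794, 796, 797, 798, 799, 799]  (not all equal)
t=12: [798, 798, 797, 796, 797, 798, 798, 799, 799]  (not all equal)
t=13: [799, 798, 798, 797, 798, 798, 799, 799, 799]  (not all equal)
t=14: [799, 799, 798, 798, 798, 799, 799, 799, 799]  (not all equal)
t=15: [799, 799, 799, 799, 799, 799, 799, 799, 799]  (all equal)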